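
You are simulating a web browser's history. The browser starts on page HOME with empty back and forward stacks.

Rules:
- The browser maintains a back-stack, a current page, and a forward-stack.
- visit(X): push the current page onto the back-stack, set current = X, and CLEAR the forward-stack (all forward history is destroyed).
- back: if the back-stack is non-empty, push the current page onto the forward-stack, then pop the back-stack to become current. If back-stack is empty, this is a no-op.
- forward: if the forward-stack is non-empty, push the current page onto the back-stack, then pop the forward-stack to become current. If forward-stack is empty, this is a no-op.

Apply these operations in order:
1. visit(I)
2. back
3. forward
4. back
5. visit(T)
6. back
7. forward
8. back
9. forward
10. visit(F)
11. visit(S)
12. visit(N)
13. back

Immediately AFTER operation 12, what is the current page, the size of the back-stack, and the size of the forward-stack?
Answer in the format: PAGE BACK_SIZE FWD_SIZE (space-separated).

After 1 (visit(I)): cur=I back=1 fwd=0
After 2 (back): cur=HOME back=0 fwd=1
After 3 (forward): cur=I back=1 fwd=0
After 4 (back): cur=HOME back=0 fwd=1
After 5 (visit(T)): cur=T back=1 fwd=0
After 6 (back): cur=HOME back=0 fwd=1
After 7 (forward): cur=T back=1 fwd=0
After 8 (back): cur=HOME back=0 fwd=1
After 9 (forward): cur=T back=1 fwd=0
After 10 (visit(F)): cur=F back=2 fwd=0
After 11 (visit(S)): cur=S back=3 fwd=0
After 12 (visit(N)): cur=N back=4 fwd=0

N 4 0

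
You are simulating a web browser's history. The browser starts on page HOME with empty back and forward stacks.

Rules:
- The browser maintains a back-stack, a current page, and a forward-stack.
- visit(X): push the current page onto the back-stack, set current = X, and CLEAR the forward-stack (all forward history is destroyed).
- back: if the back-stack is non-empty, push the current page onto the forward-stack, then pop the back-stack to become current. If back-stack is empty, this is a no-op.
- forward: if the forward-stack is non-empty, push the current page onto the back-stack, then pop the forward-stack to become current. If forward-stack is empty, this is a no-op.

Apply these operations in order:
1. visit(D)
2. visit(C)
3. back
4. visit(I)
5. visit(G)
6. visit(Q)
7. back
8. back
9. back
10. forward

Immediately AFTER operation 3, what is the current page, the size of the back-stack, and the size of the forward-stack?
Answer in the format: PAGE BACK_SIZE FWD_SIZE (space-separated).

After 1 (visit(D)): cur=D back=1 fwd=0
After 2 (visit(C)): cur=C back=2 fwd=0
After 3 (back): cur=D back=1 fwd=1

D 1 1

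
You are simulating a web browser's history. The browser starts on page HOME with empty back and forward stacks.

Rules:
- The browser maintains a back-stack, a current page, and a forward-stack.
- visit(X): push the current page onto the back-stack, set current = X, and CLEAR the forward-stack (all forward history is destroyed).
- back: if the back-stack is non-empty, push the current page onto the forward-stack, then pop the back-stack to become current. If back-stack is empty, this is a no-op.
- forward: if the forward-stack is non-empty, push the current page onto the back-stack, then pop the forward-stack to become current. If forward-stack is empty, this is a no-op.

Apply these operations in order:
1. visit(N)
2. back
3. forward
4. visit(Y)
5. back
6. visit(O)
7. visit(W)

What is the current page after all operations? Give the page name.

Answer: W

Derivation:
After 1 (visit(N)): cur=N back=1 fwd=0
After 2 (back): cur=HOME back=0 fwd=1
After 3 (forward): cur=N back=1 fwd=0
After 4 (visit(Y)): cur=Y back=2 fwd=0
After 5 (back): cur=N back=1 fwd=1
After 6 (visit(O)): cur=O back=2 fwd=0
After 7 (visit(W)): cur=W back=3 fwd=0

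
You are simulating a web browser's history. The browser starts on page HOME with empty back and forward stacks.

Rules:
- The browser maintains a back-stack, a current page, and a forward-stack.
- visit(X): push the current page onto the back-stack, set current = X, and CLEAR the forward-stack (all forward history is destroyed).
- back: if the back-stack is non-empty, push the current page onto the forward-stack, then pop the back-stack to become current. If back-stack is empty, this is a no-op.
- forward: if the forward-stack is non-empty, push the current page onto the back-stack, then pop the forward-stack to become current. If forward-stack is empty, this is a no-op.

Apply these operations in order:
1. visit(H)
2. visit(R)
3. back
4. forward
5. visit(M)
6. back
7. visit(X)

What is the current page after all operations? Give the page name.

Answer: X

Derivation:
After 1 (visit(H)): cur=H back=1 fwd=0
After 2 (visit(R)): cur=R back=2 fwd=0
After 3 (back): cur=H back=1 fwd=1
After 4 (forward): cur=R back=2 fwd=0
After 5 (visit(M)): cur=M back=3 fwd=0
After 6 (back): cur=R back=2 fwd=1
After 7 (visit(X)): cur=X back=3 fwd=0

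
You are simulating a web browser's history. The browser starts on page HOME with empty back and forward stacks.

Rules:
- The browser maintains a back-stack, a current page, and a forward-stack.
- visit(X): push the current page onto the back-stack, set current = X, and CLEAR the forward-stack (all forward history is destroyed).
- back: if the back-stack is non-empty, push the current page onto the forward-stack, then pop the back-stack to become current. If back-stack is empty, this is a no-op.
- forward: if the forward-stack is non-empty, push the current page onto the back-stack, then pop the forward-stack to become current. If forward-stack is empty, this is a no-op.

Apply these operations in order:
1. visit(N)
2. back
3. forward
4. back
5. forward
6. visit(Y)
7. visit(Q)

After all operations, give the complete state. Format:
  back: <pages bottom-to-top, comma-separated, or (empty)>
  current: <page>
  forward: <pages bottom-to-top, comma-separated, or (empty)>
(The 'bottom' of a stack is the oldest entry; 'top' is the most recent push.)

Answer: back: HOME,N,Y
current: Q
forward: (empty)

Derivation:
After 1 (visit(N)): cur=N back=1 fwd=0
After 2 (back): cur=HOME back=0 fwd=1
After 3 (forward): cur=N back=1 fwd=0
After 4 (back): cur=HOME back=0 fwd=1
After 5 (forward): cur=N back=1 fwd=0
After 6 (visit(Y)): cur=Y back=2 fwd=0
After 7 (visit(Q)): cur=Q back=3 fwd=0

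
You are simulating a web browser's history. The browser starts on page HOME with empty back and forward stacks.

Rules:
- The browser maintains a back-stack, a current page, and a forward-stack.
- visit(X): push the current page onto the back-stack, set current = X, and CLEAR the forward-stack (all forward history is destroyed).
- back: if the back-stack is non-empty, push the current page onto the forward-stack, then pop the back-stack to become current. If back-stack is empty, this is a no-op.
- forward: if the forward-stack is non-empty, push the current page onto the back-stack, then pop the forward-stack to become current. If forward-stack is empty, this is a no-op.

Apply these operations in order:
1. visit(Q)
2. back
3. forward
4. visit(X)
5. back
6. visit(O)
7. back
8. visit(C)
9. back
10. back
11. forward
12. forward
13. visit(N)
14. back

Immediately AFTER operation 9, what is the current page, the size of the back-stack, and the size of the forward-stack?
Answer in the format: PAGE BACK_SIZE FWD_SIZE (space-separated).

After 1 (visit(Q)): cur=Q back=1 fwd=0
After 2 (back): cur=HOME back=0 fwd=1
After 3 (forward): cur=Q back=1 fwd=0
After 4 (visit(X)): cur=X back=2 fwd=0
After 5 (back): cur=Q back=1 fwd=1
After 6 (visit(O)): cur=O back=2 fwd=0
After 7 (back): cur=Q back=1 fwd=1
After 8 (visit(C)): cur=C back=2 fwd=0
After 9 (back): cur=Q back=1 fwd=1

Q 1 1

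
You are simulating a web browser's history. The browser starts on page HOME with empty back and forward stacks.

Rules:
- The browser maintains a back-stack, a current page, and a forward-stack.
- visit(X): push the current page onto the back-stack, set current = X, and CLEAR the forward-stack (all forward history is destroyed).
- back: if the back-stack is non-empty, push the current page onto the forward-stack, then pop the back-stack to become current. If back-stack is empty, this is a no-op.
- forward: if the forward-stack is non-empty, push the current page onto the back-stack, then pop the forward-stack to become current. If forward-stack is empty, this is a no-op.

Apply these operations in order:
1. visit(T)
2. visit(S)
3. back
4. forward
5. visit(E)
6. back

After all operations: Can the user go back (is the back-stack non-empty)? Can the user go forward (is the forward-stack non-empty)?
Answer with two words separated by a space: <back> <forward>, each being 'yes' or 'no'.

After 1 (visit(T)): cur=T back=1 fwd=0
After 2 (visit(S)): cur=S back=2 fwd=0
After 3 (back): cur=T back=1 fwd=1
After 4 (forward): cur=S back=2 fwd=0
After 5 (visit(E)): cur=E back=3 fwd=0
After 6 (back): cur=S back=2 fwd=1

Answer: yes yes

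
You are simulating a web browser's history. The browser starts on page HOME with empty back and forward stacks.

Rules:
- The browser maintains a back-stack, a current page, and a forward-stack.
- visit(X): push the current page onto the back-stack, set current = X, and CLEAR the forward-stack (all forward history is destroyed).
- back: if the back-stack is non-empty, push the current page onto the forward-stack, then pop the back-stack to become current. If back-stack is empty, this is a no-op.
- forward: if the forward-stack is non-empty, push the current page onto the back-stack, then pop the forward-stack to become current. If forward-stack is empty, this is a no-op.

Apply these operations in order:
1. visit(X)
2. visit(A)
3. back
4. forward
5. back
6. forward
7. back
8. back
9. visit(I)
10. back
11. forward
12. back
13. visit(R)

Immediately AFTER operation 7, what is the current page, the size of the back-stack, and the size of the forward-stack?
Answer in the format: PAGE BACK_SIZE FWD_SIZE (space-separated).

After 1 (visit(X)): cur=X back=1 fwd=0
After 2 (visit(A)): cur=A back=2 fwd=0
After 3 (back): cur=X back=1 fwd=1
After 4 (forward): cur=A back=2 fwd=0
After 5 (back): cur=X back=1 fwd=1
After 6 (forward): cur=A back=2 fwd=0
After 7 (back): cur=X back=1 fwd=1

X 1 1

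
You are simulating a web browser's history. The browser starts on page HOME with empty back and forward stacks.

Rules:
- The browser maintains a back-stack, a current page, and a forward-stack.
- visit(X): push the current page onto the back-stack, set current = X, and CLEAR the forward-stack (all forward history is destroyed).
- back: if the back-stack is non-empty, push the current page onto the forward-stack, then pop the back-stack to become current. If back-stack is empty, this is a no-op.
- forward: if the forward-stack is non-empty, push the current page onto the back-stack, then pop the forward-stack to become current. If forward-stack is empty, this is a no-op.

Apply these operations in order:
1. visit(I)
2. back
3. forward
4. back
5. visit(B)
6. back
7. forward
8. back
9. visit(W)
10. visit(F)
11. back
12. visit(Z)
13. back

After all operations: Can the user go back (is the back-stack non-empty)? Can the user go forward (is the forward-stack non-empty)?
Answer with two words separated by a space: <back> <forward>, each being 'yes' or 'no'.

After 1 (visit(I)): cur=I back=1 fwd=0
After 2 (back): cur=HOME back=0 fwd=1
After 3 (forward): cur=I back=1 fwd=0
After 4 (back): cur=HOME back=0 fwd=1
After 5 (visit(B)): cur=B back=1 fwd=0
After 6 (back): cur=HOME back=0 fwd=1
After 7 (forward): cur=B back=1 fwd=0
After 8 (back): cur=HOME back=0 fwd=1
After 9 (visit(W)): cur=W back=1 fwd=0
After 10 (visit(F)): cur=F back=2 fwd=0
After 11 (back): cur=W back=1 fwd=1
After 12 (visit(Z)): cur=Z back=2 fwd=0
After 13 (back): cur=W back=1 fwd=1

Answer: yes yes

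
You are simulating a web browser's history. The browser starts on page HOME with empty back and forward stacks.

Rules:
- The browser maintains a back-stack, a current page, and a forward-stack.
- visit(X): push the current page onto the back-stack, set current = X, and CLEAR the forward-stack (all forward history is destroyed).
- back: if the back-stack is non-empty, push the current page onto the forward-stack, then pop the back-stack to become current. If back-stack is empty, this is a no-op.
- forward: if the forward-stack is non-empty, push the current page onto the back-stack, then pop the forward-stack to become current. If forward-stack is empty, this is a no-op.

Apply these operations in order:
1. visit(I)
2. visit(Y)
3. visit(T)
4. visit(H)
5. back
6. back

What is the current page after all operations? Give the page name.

Answer: Y

Derivation:
After 1 (visit(I)): cur=I back=1 fwd=0
After 2 (visit(Y)): cur=Y back=2 fwd=0
After 3 (visit(T)): cur=T back=3 fwd=0
After 4 (visit(H)): cur=H back=4 fwd=0
After 5 (back): cur=T back=3 fwd=1
After 6 (back): cur=Y back=2 fwd=2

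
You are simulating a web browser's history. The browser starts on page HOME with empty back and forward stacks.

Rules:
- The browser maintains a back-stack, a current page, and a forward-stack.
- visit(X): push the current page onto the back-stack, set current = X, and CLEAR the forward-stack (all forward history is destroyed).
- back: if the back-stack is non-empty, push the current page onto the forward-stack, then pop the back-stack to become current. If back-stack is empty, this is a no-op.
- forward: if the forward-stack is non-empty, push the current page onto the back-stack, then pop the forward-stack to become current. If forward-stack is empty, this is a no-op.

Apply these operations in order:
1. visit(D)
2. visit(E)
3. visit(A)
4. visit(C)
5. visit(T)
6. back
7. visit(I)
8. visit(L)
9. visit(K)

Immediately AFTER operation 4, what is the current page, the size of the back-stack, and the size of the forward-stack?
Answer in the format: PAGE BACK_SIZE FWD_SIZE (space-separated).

After 1 (visit(D)): cur=D back=1 fwd=0
After 2 (visit(E)): cur=E back=2 fwd=0
After 3 (visit(A)): cur=A back=3 fwd=0
After 4 (visit(C)): cur=C back=4 fwd=0

C 4 0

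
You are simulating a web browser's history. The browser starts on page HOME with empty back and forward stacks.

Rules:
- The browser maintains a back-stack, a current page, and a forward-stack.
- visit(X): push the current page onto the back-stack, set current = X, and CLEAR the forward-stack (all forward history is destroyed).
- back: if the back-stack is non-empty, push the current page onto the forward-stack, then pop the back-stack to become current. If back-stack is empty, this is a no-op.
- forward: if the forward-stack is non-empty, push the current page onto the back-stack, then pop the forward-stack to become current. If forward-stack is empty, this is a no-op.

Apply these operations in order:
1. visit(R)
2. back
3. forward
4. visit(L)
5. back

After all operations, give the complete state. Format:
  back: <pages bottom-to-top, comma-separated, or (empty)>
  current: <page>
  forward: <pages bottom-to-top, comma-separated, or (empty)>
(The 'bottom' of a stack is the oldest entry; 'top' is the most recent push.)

Answer: back: HOME
current: R
forward: L

Derivation:
After 1 (visit(R)): cur=R back=1 fwd=0
After 2 (back): cur=HOME back=0 fwd=1
After 3 (forward): cur=R back=1 fwd=0
After 4 (visit(L)): cur=L back=2 fwd=0
After 5 (back): cur=R back=1 fwd=1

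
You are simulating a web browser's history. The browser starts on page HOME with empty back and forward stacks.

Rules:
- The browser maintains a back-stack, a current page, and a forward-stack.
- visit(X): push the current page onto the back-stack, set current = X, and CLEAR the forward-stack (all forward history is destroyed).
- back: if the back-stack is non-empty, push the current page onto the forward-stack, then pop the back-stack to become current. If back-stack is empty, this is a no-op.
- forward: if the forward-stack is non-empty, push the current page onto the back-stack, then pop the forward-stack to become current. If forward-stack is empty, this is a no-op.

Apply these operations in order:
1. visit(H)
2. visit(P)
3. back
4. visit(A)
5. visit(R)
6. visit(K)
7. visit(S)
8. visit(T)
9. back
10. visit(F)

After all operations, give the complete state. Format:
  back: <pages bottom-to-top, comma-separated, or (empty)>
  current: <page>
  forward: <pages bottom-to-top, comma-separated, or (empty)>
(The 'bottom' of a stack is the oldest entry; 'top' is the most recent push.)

After 1 (visit(H)): cur=H back=1 fwd=0
After 2 (visit(P)): cur=P back=2 fwd=0
After 3 (back): cur=H back=1 fwd=1
After 4 (visit(A)): cur=A back=2 fwd=0
After 5 (visit(R)): cur=R back=3 fwd=0
After 6 (visit(K)): cur=K back=4 fwd=0
After 7 (visit(S)): cur=S back=5 fwd=0
After 8 (visit(T)): cur=T back=6 fwd=0
After 9 (back): cur=S back=5 fwd=1
After 10 (visit(F)): cur=F back=6 fwd=0

Answer: back: HOME,H,A,R,K,S
current: F
forward: (empty)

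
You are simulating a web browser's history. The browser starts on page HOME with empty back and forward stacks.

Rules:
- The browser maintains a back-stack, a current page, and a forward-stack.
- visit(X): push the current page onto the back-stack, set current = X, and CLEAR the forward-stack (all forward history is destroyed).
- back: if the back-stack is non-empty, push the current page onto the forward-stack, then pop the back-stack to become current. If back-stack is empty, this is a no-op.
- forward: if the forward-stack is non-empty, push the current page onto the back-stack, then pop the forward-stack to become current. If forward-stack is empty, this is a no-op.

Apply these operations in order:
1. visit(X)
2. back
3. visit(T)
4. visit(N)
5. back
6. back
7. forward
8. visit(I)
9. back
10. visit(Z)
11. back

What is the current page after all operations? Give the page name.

Answer: T

Derivation:
After 1 (visit(X)): cur=X back=1 fwd=0
After 2 (back): cur=HOME back=0 fwd=1
After 3 (visit(T)): cur=T back=1 fwd=0
After 4 (visit(N)): cur=N back=2 fwd=0
After 5 (back): cur=T back=1 fwd=1
After 6 (back): cur=HOME back=0 fwd=2
After 7 (forward): cur=T back=1 fwd=1
After 8 (visit(I)): cur=I back=2 fwd=0
After 9 (back): cur=T back=1 fwd=1
After 10 (visit(Z)): cur=Z back=2 fwd=0
After 11 (back): cur=T back=1 fwd=1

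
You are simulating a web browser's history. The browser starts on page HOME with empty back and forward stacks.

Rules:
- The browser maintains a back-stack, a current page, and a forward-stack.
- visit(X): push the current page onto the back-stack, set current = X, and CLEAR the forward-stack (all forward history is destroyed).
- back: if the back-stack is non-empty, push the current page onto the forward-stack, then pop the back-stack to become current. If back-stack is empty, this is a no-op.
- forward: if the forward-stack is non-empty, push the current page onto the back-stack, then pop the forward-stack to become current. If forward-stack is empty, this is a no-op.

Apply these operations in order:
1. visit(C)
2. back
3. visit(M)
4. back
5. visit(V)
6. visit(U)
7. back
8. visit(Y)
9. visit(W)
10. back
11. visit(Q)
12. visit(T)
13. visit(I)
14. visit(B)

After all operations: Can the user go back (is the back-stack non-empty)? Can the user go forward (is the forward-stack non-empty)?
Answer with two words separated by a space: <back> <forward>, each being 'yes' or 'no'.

Answer: yes no

Derivation:
After 1 (visit(C)): cur=C back=1 fwd=0
After 2 (back): cur=HOME back=0 fwd=1
After 3 (visit(M)): cur=M back=1 fwd=0
After 4 (back): cur=HOME back=0 fwd=1
After 5 (visit(V)): cur=V back=1 fwd=0
After 6 (visit(U)): cur=U back=2 fwd=0
After 7 (back): cur=V back=1 fwd=1
After 8 (visit(Y)): cur=Y back=2 fwd=0
After 9 (visit(W)): cur=W back=3 fwd=0
After 10 (back): cur=Y back=2 fwd=1
After 11 (visit(Q)): cur=Q back=3 fwd=0
After 12 (visit(T)): cur=T back=4 fwd=0
After 13 (visit(I)): cur=I back=5 fwd=0
After 14 (visit(B)): cur=B back=6 fwd=0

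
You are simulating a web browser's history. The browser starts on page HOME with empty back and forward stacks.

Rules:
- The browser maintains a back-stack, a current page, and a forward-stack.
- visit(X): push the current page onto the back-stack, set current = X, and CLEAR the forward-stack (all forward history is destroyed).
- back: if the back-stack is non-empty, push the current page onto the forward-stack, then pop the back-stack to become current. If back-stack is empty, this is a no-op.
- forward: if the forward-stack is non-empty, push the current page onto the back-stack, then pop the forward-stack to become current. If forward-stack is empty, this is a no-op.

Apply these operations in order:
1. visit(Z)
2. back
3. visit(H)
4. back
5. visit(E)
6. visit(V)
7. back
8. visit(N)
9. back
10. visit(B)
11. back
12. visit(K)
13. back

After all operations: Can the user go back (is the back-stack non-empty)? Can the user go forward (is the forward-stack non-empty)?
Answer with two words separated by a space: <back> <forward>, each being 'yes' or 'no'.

Answer: yes yes

Derivation:
After 1 (visit(Z)): cur=Z back=1 fwd=0
After 2 (back): cur=HOME back=0 fwd=1
After 3 (visit(H)): cur=H back=1 fwd=0
After 4 (back): cur=HOME back=0 fwd=1
After 5 (visit(E)): cur=E back=1 fwd=0
After 6 (visit(V)): cur=V back=2 fwd=0
After 7 (back): cur=E back=1 fwd=1
After 8 (visit(N)): cur=N back=2 fwd=0
After 9 (back): cur=E back=1 fwd=1
After 10 (visit(B)): cur=B back=2 fwd=0
After 11 (back): cur=E back=1 fwd=1
After 12 (visit(K)): cur=K back=2 fwd=0
After 13 (back): cur=E back=1 fwd=1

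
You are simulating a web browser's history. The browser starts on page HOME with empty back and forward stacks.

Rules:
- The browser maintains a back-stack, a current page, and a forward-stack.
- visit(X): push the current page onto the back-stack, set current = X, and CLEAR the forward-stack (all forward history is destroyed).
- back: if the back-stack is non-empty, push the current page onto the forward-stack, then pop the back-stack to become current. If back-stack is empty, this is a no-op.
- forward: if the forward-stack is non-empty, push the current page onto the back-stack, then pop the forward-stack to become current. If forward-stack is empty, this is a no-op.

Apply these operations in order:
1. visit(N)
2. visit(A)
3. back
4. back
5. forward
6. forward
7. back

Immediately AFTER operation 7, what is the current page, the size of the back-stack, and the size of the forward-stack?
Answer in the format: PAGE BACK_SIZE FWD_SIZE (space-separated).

After 1 (visit(N)): cur=N back=1 fwd=0
After 2 (visit(A)): cur=A back=2 fwd=0
After 3 (back): cur=N back=1 fwd=1
After 4 (back): cur=HOME back=0 fwd=2
After 5 (forward): cur=N back=1 fwd=1
After 6 (forward): cur=A back=2 fwd=0
After 7 (back): cur=N back=1 fwd=1

N 1 1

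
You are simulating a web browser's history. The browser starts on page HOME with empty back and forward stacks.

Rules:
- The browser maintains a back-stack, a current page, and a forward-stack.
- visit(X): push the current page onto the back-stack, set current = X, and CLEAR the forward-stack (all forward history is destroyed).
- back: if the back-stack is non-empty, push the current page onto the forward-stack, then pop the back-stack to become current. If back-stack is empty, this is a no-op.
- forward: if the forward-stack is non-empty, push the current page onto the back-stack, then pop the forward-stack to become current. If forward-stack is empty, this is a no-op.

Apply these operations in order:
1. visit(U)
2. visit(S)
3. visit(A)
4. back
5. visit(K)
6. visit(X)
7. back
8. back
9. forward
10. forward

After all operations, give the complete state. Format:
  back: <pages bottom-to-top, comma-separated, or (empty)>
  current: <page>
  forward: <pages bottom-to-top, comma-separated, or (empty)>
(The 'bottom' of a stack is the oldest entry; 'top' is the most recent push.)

Answer: back: HOME,U,S,K
current: X
forward: (empty)

Derivation:
After 1 (visit(U)): cur=U back=1 fwd=0
After 2 (visit(S)): cur=S back=2 fwd=0
After 3 (visit(A)): cur=A back=3 fwd=0
After 4 (back): cur=S back=2 fwd=1
After 5 (visit(K)): cur=K back=3 fwd=0
After 6 (visit(X)): cur=X back=4 fwd=0
After 7 (back): cur=K back=3 fwd=1
After 8 (back): cur=S back=2 fwd=2
After 9 (forward): cur=K back=3 fwd=1
After 10 (forward): cur=X back=4 fwd=0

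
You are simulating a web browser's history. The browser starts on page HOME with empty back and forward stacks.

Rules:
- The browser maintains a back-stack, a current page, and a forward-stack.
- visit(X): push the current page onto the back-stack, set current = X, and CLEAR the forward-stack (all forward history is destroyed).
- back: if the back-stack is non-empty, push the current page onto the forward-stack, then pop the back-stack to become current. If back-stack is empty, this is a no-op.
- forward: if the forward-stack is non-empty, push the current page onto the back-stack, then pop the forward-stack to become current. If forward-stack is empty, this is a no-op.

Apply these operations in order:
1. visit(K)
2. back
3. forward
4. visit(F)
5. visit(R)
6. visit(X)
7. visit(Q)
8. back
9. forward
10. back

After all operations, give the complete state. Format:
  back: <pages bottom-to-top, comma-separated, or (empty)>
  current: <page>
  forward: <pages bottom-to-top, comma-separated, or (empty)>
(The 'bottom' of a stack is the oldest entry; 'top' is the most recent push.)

After 1 (visit(K)): cur=K back=1 fwd=0
After 2 (back): cur=HOME back=0 fwd=1
After 3 (forward): cur=K back=1 fwd=0
After 4 (visit(F)): cur=F back=2 fwd=0
After 5 (visit(R)): cur=R back=3 fwd=0
After 6 (visit(X)): cur=X back=4 fwd=0
After 7 (visit(Q)): cur=Q back=5 fwd=0
After 8 (back): cur=X back=4 fwd=1
After 9 (forward): cur=Q back=5 fwd=0
After 10 (back): cur=X back=4 fwd=1

Answer: back: HOME,K,F,R
current: X
forward: Q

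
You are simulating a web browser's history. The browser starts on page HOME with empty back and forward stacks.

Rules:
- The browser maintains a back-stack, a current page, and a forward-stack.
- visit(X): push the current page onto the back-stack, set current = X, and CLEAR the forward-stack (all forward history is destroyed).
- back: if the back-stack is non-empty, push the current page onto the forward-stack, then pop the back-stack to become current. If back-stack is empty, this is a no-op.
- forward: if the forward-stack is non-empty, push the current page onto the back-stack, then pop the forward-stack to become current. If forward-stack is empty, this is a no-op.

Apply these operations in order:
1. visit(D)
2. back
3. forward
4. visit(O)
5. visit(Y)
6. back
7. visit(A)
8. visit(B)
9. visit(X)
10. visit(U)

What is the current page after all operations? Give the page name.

After 1 (visit(D)): cur=D back=1 fwd=0
After 2 (back): cur=HOME back=0 fwd=1
After 3 (forward): cur=D back=1 fwd=0
After 4 (visit(O)): cur=O back=2 fwd=0
After 5 (visit(Y)): cur=Y back=3 fwd=0
After 6 (back): cur=O back=2 fwd=1
After 7 (visit(A)): cur=A back=3 fwd=0
After 8 (visit(B)): cur=B back=4 fwd=0
After 9 (visit(X)): cur=X back=5 fwd=0
After 10 (visit(U)): cur=U back=6 fwd=0

Answer: U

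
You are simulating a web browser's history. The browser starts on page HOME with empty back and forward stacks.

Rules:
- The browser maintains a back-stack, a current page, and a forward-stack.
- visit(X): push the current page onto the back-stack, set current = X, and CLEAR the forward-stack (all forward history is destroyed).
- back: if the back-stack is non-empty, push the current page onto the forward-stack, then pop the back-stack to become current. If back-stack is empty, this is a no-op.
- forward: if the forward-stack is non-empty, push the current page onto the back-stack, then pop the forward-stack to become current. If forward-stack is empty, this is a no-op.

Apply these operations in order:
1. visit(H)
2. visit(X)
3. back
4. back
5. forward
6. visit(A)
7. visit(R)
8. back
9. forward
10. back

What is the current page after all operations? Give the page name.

Answer: A

Derivation:
After 1 (visit(H)): cur=H back=1 fwd=0
After 2 (visit(X)): cur=X back=2 fwd=0
After 3 (back): cur=H back=1 fwd=1
After 4 (back): cur=HOME back=0 fwd=2
After 5 (forward): cur=H back=1 fwd=1
After 6 (visit(A)): cur=A back=2 fwd=0
After 7 (visit(R)): cur=R back=3 fwd=0
After 8 (back): cur=A back=2 fwd=1
After 9 (forward): cur=R back=3 fwd=0
After 10 (back): cur=A back=2 fwd=1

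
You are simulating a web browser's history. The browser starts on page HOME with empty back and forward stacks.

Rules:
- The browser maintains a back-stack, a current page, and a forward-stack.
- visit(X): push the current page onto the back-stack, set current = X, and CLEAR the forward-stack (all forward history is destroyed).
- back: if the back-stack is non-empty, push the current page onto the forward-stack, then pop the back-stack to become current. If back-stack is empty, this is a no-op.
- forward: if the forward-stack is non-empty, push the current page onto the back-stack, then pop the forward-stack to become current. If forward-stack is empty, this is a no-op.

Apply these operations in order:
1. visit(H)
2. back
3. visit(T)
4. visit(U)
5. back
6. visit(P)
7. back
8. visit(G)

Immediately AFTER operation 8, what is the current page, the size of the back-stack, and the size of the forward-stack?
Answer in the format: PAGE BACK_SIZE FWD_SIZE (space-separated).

After 1 (visit(H)): cur=H back=1 fwd=0
After 2 (back): cur=HOME back=0 fwd=1
After 3 (visit(T)): cur=T back=1 fwd=0
After 4 (visit(U)): cur=U back=2 fwd=0
After 5 (back): cur=T back=1 fwd=1
After 6 (visit(P)): cur=P back=2 fwd=0
After 7 (back): cur=T back=1 fwd=1
After 8 (visit(G)): cur=G back=2 fwd=0

G 2 0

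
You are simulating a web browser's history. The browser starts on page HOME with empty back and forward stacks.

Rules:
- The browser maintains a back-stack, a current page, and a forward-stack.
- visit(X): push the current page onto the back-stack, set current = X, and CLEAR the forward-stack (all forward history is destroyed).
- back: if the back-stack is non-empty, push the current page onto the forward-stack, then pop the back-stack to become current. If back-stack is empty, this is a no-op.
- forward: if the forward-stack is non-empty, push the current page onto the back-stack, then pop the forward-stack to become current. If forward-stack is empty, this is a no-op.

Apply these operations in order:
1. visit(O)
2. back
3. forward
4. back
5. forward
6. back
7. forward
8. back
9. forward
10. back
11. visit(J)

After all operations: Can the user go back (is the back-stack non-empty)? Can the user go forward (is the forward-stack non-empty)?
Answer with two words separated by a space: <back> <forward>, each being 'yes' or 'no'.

After 1 (visit(O)): cur=O back=1 fwd=0
After 2 (back): cur=HOME back=0 fwd=1
After 3 (forward): cur=O back=1 fwd=0
After 4 (back): cur=HOME back=0 fwd=1
After 5 (forward): cur=O back=1 fwd=0
After 6 (back): cur=HOME back=0 fwd=1
After 7 (forward): cur=O back=1 fwd=0
After 8 (back): cur=HOME back=0 fwd=1
After 9 (forward): cur=O back=1 fwd=0
After 10 (back): cur=HOME back=0 fwd=1
After 11 (visit(J)): cur=J back=1 fwd=0

Answer: yes no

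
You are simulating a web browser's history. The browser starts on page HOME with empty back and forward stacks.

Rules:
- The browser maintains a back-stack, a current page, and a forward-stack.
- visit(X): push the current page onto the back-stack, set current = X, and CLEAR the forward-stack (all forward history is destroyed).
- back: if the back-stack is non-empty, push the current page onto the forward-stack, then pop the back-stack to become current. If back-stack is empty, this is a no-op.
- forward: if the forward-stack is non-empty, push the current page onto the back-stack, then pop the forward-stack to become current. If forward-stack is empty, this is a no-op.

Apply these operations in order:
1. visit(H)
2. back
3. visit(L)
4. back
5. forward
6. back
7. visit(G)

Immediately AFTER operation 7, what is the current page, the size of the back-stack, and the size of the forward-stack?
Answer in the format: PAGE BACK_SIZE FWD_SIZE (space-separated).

After 1 (visit(H)): cur=H back=1 fwd=0
After 2 (back): cur=HOME back=0 fwd=1
After 3 (visit(L)): cur=L back=1 fwd=0
After 4 (back): cur=HOME back=0 fwd=1
After 5 (forward): cur=L back=1 fwd=0
After 6 (back): cur=HOME back=0 fwd=1
After 7 (visit(G)): cur=G back=1 fwd=0

G 1 0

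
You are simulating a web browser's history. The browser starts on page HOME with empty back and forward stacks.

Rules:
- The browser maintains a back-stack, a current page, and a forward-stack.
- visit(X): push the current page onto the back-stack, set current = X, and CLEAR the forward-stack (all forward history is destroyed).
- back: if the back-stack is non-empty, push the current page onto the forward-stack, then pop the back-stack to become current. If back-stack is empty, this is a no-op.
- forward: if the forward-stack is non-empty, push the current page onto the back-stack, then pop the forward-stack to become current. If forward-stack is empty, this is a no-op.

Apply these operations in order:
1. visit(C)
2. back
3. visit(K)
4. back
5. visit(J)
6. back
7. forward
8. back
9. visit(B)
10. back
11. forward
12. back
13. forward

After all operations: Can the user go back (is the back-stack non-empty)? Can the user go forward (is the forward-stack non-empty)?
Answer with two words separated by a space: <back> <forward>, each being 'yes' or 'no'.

Answer: yes no

Derivation:
After 1 (visit(C)): cur=C back=1 fwd=0
After 2 (back): cur=HOME back=0 fwd=1
After 3 (visit(K)): cur=K back=1 fwd=0
After 4 (back): cur=HOME back=0 fwd=1
After 5 (visit(J)): cur=J back=1 fwd=0
After 6 (back): cur=HOME back=0 fwd=1
After 7 (forward): cur=J back=1 fwd=0
After 8 (back): cur=HOME back=0 fwd=1
After 9 (visit(B)): cur=B back=1 fwd=0
After 10 (back): cur=HOME back=0 fwd=1
After 11 (forward): cur=B back=1 fwd=0
After 12 (back): cur=HOME back=0 fwd=1
After 13 (forward): cur=B back=1 fwd=0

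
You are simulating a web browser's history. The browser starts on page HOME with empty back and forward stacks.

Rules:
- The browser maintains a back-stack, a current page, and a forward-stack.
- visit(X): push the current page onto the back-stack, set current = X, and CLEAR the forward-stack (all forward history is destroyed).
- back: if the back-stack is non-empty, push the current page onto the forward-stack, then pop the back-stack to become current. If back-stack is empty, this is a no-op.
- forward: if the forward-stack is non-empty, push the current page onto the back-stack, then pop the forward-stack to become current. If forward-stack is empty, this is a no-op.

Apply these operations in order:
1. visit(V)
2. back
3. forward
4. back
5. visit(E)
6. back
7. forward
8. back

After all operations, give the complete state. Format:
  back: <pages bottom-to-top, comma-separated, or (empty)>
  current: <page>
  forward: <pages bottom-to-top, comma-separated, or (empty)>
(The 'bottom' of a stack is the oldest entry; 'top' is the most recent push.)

After 1 (visit(V)): cur=V back=1 fwd=0
After 2 (back): cur=HOME back=0 fwd=1
After 3 (forward): cur=V back=1 fwd=0
After 4 (back): cur=HOME back=0 fwd=1
After 5 (visit(E)): cur=E back=1 fwd=0
After 6 (back): cur=HOME back=0 fwd=1
After 7 (forward): cur=E back=1 fwd=0
After 8 (back): cur=HOME back=0 fwd=1

Answer: back: (empty)
current: HOME
forward: E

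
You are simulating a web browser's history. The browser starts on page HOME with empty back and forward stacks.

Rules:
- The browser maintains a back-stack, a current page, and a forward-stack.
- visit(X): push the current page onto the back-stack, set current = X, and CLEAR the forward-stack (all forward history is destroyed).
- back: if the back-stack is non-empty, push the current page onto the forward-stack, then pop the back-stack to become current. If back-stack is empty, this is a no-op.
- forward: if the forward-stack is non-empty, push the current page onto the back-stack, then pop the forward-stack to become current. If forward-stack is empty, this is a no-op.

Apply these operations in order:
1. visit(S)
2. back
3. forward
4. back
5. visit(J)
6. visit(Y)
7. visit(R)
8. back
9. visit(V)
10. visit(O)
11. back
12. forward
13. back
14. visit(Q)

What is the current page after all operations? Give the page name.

Answer: Q

Derivation:
After 1 (visit(S)): cur=S back=1 fwd=0
After 2 (back): cur=HOME back=0 fwd=1
After 3 (forward): cur=S back=1 fwd=0
After 4 (back): cur=HOME back=0 fwd=1
After 5 (visit(J)): cur=J back=1 fwd=0
After 6 (visit(Y)): cur=Y back=2 fwd=0
After 7 (visit(R)): cur=R back=3 fwd=0
After 8 (back): cur=Y back=2 fwd=1
After 9 (visit(V)): cur=V back=3 fwd=0
After 10 (visit(O)): cur=O back=4 fwd=0
After 11 (back): cur=V back=3 fwd=1
After 12 (forward): cur=O back=4 fwd=0
After 13 (back): cur=V back=3 fwd=1
After 14 (visit(Q)): cur=Q back=4 fwd=0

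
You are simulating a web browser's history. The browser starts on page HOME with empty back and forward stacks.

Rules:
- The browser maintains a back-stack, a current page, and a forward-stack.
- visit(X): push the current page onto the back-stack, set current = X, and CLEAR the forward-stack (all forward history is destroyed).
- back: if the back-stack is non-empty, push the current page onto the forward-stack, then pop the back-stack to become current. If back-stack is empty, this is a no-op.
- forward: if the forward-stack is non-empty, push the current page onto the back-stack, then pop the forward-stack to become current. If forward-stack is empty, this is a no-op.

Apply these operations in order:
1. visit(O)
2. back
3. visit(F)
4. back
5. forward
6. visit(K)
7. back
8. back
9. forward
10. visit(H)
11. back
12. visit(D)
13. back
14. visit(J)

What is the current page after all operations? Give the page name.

Answer: J

Derivation:
After 1 (visit(O)): cur=O back=1 fwd=0
After 2 (back): cur=HOME back=0 fwd=1
After 3 (visit(F)): cur=F back=1 fwd=0
After 4 (back): cur=HOME back=0 fwd=1
After 5 (forward): cur=F back=1 fwd=0
After 6 (visit(K)): cur=K back=2 fwd=0
After 7 (back): cur=F back=1 fwd=1
After 8 (back): cur=HOME back=0 fwd=2
After 9 (forward): cur=F back=1 fwd=1
After 10 (visit(H)): cur=H back=2 fwd=0
After 11 (back): cur=F back=1 fwd=1
After 12 (visit(D)): cur=D back=2 fwd=0
After 13 (back): cur=F back=1 fwd=1
After 14 (visit(J)): cur=J back=2 fwd=0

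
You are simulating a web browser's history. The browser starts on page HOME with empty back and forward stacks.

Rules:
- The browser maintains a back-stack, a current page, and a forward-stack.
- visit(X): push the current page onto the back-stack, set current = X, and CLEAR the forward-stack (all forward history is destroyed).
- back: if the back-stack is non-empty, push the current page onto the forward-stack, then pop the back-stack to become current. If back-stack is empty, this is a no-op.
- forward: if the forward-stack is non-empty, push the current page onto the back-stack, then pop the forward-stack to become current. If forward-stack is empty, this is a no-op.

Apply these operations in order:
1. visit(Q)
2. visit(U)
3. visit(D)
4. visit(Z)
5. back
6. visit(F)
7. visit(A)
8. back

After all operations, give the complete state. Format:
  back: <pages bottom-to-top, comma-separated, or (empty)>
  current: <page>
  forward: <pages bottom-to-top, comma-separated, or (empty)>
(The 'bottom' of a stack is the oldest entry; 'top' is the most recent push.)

Answer: back: HOME,Q,U,D
current: F
forward: A

Derivation:
After 1 (visit(Q)): cur=Q back=1 fwd=0
After 2 (visit(U)): cur=U back=2 fwd=0
After 3 (visit(D)): cur=D back=3 fwd=0
After 4 (visit(Z)): cur=Z back=4 fwd=0
After 5 (back): cur=D back=3 fwd=1
After 6 (visit(F)): cur=F back=4 fwd=0
After 7 (visit(A)): cur=A back=5 fwd=0
After 8 (back): cur=F back=4 fwd=1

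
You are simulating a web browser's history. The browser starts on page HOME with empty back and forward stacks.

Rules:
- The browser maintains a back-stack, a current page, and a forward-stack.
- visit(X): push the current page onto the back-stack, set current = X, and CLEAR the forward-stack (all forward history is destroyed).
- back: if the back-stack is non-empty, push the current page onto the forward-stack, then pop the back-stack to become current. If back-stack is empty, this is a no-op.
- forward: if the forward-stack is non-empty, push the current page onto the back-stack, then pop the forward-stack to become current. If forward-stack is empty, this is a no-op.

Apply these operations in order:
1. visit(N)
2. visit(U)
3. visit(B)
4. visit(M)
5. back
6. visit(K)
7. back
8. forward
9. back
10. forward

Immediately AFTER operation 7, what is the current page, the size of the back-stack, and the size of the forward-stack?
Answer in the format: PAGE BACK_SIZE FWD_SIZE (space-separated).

After 1 (visit(N)): cur=N back=1 fwd=0
After 2 (visit(U)): cur=U back=2 fwd=0
After 3 (visit(B)): cur=B back=3 fwd=0
After 4 (visit(M)): cur=M back=4 fwd=0
After 5 (back): cur=B back=3 fwd=1
After 6 (visit(K)): cur=K back=4 fwd=0
After 7 (back): cur=B back=3 fwd=1

B 3 1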